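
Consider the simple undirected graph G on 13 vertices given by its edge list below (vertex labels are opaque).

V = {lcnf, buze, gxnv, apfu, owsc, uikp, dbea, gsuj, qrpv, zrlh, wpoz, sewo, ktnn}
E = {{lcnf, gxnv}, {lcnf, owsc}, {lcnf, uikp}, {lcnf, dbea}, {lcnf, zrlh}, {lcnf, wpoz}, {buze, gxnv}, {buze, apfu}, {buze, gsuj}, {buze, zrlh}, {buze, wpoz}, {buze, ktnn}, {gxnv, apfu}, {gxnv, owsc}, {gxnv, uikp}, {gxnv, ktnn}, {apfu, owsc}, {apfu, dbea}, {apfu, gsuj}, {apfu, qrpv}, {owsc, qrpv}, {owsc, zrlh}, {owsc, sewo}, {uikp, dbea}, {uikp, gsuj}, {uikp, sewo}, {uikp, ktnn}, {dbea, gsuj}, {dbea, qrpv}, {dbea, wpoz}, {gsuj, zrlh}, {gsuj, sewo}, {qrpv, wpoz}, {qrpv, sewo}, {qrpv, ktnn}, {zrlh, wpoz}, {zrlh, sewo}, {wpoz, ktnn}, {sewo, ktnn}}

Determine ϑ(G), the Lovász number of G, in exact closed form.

N(apfu) = {buze, gxnv, owsc, dbea, gsuj, qrpv}, |N(apfu)| = 6.
Vertex ktnn has 6 neighbors: buze, gxnv, uikp, qrpv, wpoz, sewo.
deg(dbea) = 6; N(dbea) = {lcnf, apfu, uikp, gsuj, qrpv, wpoz}.
deg(qrpv) = 6; N(qrpv) = {apfu, owsc, dbea, wpoz, sewo, ktnn}.
deg(v) = 6 for all v (|V|=13); strongly regular (13,6,2,3).
Distinct eigenvalues (to 4 d.p.): [6.0, 1.3028, -2.3028].
Lovász: ϑ = −13(-sqrt(13)/2 - 1/2)/(6+-(-sqrt(13)/2 - 1/2)) = sqrt(13).
≈ 3.6056 (to 4 d.p.).

sqrt(13)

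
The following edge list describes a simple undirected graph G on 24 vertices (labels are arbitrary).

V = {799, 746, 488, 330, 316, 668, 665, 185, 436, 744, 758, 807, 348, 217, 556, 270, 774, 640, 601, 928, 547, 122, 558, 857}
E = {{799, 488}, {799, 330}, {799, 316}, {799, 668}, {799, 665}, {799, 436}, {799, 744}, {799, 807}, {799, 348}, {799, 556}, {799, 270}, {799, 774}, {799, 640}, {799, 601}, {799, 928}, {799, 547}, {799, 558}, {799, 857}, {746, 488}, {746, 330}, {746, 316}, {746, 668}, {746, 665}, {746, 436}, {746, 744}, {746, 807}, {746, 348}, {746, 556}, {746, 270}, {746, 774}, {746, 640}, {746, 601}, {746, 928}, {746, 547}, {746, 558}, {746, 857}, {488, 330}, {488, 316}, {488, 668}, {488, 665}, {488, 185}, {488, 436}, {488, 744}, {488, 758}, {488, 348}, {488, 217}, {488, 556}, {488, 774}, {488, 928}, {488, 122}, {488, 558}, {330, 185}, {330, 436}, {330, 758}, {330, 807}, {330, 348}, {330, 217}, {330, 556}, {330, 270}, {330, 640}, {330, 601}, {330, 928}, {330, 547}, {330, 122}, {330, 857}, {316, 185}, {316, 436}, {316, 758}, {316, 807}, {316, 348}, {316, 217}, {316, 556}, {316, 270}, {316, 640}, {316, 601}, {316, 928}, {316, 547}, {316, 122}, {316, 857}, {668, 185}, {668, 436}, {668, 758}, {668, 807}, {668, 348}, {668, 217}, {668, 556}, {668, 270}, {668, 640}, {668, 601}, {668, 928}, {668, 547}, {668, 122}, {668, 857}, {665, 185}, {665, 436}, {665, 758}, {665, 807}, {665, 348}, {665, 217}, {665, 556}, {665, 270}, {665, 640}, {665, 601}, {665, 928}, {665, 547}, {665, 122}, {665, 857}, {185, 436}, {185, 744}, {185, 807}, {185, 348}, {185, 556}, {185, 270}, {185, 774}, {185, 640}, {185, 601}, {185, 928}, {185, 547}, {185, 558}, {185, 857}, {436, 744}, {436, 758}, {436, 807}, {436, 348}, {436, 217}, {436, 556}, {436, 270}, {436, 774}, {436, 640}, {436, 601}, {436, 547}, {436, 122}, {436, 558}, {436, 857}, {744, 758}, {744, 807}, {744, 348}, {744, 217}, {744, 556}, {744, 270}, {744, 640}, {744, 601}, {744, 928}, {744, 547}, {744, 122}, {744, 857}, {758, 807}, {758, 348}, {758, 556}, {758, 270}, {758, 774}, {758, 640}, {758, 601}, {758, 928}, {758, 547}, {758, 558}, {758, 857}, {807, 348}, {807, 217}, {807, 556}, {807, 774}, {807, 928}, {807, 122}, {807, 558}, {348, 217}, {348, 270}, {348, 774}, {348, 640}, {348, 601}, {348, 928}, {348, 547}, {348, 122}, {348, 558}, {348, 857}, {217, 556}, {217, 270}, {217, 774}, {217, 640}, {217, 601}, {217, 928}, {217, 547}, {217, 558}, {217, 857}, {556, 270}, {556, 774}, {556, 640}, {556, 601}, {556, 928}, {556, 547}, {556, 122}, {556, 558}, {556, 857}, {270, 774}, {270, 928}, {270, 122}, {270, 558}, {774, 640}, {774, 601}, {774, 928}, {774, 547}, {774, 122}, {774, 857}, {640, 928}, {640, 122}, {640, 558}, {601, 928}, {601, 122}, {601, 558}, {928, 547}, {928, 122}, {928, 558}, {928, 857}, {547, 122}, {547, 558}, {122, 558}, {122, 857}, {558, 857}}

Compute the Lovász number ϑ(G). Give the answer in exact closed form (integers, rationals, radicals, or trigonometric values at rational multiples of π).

N(799) = {488, 330, 316, 668, 665, 436, 744, 807, 348, 556, 270, 774, 640, 601, 928, 547, 558, 857}, |N(799)| = 18.
Vertex 668 has 17 neighbors: 799, 746, 488, 185, 436, 758, 807, 348, 217, 556, 270, 640, 601, 928, 547, 122, 857.
N(217) = {488, 330, 316, 668, 665, 436, 744, 807, 348, 556, 270, 774, 640, 601, 928, 547, 558, 857}, |N(217)| = 18.
deg(316) = 17; N(316) = {799, 746, 488, 185, 436, 758, 807, 348, 217, 556, 270, 640, 601, 928, 547, 122, 857}.
Complete multipartite on [7, 7, 6, 2, 2]: sandwich collapses at ϑ=7.
= 7.00000000… (decimal).
Lovász sandwich 7 ≤ 7 ≤ 7: collapsed.

7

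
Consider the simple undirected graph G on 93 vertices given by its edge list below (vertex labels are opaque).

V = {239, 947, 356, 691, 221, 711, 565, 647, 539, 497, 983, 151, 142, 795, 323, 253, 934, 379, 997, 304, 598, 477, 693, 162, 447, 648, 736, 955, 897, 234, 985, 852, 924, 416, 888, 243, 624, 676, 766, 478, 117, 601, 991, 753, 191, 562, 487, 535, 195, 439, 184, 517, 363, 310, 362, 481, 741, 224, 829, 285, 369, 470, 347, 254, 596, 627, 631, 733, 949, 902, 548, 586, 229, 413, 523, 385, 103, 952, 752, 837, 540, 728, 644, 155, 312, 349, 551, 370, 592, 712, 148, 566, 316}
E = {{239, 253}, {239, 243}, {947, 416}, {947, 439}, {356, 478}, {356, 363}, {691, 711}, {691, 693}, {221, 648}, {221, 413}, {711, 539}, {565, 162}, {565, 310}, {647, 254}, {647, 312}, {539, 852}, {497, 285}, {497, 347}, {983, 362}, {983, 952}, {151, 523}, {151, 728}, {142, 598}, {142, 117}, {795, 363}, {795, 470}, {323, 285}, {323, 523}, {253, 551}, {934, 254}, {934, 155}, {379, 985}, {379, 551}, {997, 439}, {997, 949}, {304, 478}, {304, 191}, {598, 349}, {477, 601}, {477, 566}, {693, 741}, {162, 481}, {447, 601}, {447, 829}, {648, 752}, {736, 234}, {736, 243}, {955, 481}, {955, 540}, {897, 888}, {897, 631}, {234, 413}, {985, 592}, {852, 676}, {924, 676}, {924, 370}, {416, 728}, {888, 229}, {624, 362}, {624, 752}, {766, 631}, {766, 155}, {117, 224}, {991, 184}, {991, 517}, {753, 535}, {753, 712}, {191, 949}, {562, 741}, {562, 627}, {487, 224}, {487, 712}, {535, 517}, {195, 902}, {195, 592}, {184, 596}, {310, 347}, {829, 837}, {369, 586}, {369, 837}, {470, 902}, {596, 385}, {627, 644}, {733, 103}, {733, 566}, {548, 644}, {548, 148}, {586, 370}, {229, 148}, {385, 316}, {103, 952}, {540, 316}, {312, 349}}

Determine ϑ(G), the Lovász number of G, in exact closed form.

deg(347) = 2; N(347) = {497, 310}.
Vertex 711 has 2 neighbors: 691, 539.
Vertex 155 has 2 neighbors: 934, 766.
Vertex 596 has 2 neighbors: 184, 385.
Regular of degree 2 on 93 vertices: connected 2-regular on 93 ⇒ C_{93}.
spec(A) ≈ [2.0, 1.9954, 1.9818, 1.9591, 1.9274, 1.887, 1.8379, 1.7805, 1.7149, 1.6415, 1.5606, 1.4727, 1.3779, 1.2769, 1.1701, 1.0579, 0.9409, 0.8196, 0.6946, 0.5664, 0.4356, 0.3029, 0.1687, 0.0338, -0.1013, -0.2359, -0.3695, -0.5013, -0.6309, -0.7576, -0.8808, -1.0, -1.1146, -1.2242, -1.3282, -1.4261, -1.5175, -1.602, -1.6792, -1.7487, -1.8102, -1.8635, -1.9083, -1.9443, -1.9715, -1.9897, -1.9989] (distinct, 4 d.p.).
λ_max=2, λ_min=-2*cos(pi/93); ϑ = −93·λ_min/(λ_max−λ_min) = 93*cos(pi/93)/(cos(pi/93) + 1).
= 46.48673… (decimal).
Sandwich: α(G)=46 ≤ ϑ(G)=93*cos(pi/93)/(cos(pi/93) + 1) ≤ χ(Ḡ)=47 (both strict).

93*cos(pi/93)/(cos(pi/93) + 1)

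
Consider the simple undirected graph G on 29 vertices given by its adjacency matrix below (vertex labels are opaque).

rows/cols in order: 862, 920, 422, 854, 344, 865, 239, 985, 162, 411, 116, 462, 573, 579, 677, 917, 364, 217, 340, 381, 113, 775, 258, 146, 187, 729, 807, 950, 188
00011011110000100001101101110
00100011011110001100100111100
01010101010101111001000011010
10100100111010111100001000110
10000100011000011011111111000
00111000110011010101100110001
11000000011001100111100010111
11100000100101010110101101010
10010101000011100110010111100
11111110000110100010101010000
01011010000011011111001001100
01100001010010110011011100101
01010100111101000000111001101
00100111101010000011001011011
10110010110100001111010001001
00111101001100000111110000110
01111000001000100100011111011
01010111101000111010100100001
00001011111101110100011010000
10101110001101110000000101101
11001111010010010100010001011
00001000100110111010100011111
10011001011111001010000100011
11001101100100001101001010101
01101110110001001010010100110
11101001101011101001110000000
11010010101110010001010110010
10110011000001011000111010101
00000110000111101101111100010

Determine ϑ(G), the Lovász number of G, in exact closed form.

sqrt(29)

deg(917) = 14; N(917) = {422, 854, 344, 865, 985, 116, 462, 217, 340, 381, 113, 775, 807, 950}.
Vertex 573 has 14 neighbors: 920, 854, 865, 162, 411, 116, 462, 579, 113, 775, 258, 729, 807, 188.
N(239) = {862, 920, 411, 116, 579, 677, 217, 340, 381, 113, 187, 807, 950, 188}, |N(239)| = 14.
Vertex 340 has 14 neighbors: 344, 239, 985, 162, 411, 116, 462, 579, 677, 917, 217, 775, 258, 187.
G on 29 vertices is 14-regular; strongly regular (29,14,6,7).
Distinct eigenvalues (to 3 d.p.): [14.0, 2.193, -3.193].
Lovász (edge-transitive): ϑ = −29·(-sqrt(29)/2 - 1/2)/((14)−(-sqrt(29)/2 - 1/2)) = sqrt(29).
ϑ(G) ≈ 5.385164807.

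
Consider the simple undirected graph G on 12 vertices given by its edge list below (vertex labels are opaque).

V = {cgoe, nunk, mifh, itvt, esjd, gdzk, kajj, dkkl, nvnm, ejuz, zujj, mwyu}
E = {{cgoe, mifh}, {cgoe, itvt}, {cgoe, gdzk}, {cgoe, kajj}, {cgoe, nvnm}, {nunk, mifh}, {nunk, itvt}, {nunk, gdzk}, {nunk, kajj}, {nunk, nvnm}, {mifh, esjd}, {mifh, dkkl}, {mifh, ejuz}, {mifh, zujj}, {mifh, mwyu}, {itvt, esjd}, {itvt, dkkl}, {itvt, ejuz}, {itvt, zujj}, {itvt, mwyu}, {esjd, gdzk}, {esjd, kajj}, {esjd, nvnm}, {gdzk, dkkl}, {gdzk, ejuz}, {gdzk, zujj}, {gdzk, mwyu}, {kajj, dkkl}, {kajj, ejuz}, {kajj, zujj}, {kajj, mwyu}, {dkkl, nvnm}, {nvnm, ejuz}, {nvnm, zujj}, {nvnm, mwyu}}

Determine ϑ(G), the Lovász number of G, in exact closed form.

deg(gdzk) = 7; N(gdzk) = {cgoe, nunk, esjd, dkkl, ejuz, zujj, mwyu}.
deg(zujj) = 5; N(zujj) = {mifh, itvt, gdzk, kajj, nvnm}.
N(mifh) = {cgoe, nunk, esjd, dkkl, ejuz, zujj, mwyu}, |N(mifh)| = 7.
Vertex kajj has 7 neighbors: cgoe, nunk, esjd, dkkl, ejuz, zujj, mwyu.
Complete multipartite on [7, 5]: sandwich collapses at ϑ=7.
≈ 7.0000000 (to 7 d.p.).
Check 7 ≤ 7 ≤ 7: collapsed.

7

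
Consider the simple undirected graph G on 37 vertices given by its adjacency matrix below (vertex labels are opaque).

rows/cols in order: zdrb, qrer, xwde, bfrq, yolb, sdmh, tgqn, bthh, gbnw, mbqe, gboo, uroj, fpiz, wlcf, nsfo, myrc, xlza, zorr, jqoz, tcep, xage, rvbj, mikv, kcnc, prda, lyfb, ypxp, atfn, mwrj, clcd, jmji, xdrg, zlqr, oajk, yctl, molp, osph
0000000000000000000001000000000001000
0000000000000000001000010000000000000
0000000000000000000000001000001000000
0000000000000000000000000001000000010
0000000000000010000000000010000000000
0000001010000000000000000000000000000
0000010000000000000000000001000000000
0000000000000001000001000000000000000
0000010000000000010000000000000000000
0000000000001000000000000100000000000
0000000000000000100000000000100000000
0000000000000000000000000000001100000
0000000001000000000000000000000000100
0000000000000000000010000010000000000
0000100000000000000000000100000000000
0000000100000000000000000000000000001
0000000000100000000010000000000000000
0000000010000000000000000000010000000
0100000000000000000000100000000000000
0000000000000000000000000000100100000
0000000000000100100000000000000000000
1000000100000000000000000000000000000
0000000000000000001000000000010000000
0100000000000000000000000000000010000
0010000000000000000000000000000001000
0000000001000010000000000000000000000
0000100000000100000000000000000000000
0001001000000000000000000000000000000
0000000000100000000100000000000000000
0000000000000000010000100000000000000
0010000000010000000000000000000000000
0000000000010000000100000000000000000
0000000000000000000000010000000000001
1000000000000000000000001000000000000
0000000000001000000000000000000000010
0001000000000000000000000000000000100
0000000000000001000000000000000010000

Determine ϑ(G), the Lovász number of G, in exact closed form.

deg(bthh) = 2; N(bthh) = {myrc, rvbj}.
Vertex nsfo has 2 neighbors: yolb, lyfb.
deg(uroj) = 2; N(uroj) = {jmji, xdrg}.
N(tcep) = {mwrj, xdrg}, |N(tcep)| = 2.
Every vertex has degree 2 (N=37); the odd cycle C_{37}.
The 19 distinct eigenvalues: [2.0, 1.971232, 1.885755, 1.746028, 1.556072, 1.321349, 1.048615, 0.745713, 0.421359, 0.084882, -0.254036, -0.585646, -0.900407, -1.189266, -1.443912, -1.657019, -1.822457, -1.935466, -1.992795].
With N=37: ϑ(G) = 37·(-(-1)*2*cos(pi/37))/(2−(-2*cos(pi/37))) = 37*cos(pi/37)/(cos(pi/37) + 1).
Numerically 18.4666166.
18 ≤ 37*cos(pi/37)/(cos(pi/37) + 1) ≤ 19: both strict.

37*cos(pi/37)/(cos(pi/37) + 1)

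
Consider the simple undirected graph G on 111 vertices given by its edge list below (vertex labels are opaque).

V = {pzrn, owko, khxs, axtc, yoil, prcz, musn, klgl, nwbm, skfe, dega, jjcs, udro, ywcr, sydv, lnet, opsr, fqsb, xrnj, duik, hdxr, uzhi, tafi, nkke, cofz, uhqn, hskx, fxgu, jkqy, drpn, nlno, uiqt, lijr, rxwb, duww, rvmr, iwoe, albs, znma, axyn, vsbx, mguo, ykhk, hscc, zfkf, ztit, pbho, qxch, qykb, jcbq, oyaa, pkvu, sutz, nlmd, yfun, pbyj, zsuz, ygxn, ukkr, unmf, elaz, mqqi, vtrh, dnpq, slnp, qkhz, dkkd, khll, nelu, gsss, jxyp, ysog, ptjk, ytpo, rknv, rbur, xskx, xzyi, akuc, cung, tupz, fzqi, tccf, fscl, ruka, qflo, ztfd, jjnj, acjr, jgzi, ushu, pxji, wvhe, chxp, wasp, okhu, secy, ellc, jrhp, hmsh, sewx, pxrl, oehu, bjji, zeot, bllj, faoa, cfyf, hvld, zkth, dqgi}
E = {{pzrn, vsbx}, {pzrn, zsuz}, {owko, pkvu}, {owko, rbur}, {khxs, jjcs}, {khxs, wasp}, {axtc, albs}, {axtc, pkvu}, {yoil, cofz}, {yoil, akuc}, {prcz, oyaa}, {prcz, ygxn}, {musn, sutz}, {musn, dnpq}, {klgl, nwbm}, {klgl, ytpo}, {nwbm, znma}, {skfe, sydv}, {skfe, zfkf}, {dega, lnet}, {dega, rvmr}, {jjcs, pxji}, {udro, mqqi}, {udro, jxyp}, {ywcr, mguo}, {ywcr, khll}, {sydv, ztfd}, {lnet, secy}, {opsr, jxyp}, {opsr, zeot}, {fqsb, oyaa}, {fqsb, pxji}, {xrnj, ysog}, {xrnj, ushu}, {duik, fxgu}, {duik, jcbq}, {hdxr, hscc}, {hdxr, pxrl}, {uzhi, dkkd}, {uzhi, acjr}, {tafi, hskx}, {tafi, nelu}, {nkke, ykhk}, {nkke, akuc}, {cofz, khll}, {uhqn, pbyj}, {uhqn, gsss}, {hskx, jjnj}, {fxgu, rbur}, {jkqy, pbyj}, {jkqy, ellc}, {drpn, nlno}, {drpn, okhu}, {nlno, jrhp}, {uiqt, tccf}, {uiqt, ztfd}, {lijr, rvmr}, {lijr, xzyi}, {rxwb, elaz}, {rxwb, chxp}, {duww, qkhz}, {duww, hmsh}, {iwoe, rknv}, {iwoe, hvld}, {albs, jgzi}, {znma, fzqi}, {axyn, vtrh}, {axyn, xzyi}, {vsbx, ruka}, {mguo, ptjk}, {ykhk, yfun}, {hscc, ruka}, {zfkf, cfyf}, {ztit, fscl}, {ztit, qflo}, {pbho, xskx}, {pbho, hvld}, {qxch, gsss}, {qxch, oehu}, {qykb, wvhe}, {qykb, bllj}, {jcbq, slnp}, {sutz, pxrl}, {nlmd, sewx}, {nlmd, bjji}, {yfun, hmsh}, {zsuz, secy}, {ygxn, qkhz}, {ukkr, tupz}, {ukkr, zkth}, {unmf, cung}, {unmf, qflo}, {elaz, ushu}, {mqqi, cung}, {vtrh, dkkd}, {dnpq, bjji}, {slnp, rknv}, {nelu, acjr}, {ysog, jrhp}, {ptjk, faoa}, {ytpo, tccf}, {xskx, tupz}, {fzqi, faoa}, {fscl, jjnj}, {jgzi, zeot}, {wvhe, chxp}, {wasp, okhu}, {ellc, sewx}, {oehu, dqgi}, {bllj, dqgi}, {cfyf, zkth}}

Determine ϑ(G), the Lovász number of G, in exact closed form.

deg(nlmd) = 2; N(nlmd) = {sewx, bjji}.
deg(bjji) = 2; N(bjji) = {nlmd, dnpq}.
deg(okhu) = 2; N(okhu) = {drpn, wasp}.
N(pbho) = {xskx, hvld}, |N(pbho)| = 2.
Every vertex has degree 2 (N=111); this is C_{111}, the 111-cycle.
The 56 distinct eigenvalues: [2.0, 1.997, 1.987, 1.971, 1.949, 1.92, 1.886, 1.845, 1.798, 1.746, 1.688, 1.625, 1.556, 1.482, 1.404, 1.321, 1.234, 1.143, 1.049, 0.951, 0.85, 0.746, 0.64, 0.531, 0.421, 0.31, 0.198, 0.085, -0.028, -0.141, -0.254, -0.366, -0.477, -0.586, -0.693, -0.798, -0.9, -1.0, -1.096, -1.189, -1.278, -1.363, -1.444, -1.52, -1.591, -1.657, -1.718, -1.773, -1.822, -1.866, -1.904, -1.935, -1.961, -1.98, -1.993, -1.999].
ϑ = −N·λ_min/(λ_max−λ_min) = −111·(-2*cos(pi/111))/(2−(-2*cos(pi/111))) = 111*cos(pi/111)/(cos(pi/111) + 1).
= 55.48888410… (decimal).
Lovász sandwich 55 ≤ 111*cos(pi/111)/(cos(pi/111) + 1) ≤ 56: both strict.

111*cos(pi/111)/(cos(pi/111) + 1)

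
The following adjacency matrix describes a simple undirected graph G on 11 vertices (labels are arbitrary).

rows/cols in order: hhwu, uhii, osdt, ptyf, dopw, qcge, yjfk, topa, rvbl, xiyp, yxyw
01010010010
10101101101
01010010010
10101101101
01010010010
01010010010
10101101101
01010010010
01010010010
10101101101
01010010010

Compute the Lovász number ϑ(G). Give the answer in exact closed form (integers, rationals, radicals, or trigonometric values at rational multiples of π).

7

deg(hhwu) = 4; N(hhwu) = {uhii, ptyf, yjfk, xiyp}.
deg(topa) = 4; N(topa) = {uhii, ptyf, yjfk, xiyp}.
deg(ptyf) = 7; N(ptyf) = {hhwu, osdt, dopw, qcge, topa, rvbl, yxyw}.
N(uhii) = {hhwu, osdt, dopw, qcge, topa, rvbl, yxyw}, |N(uhii)| = 7.
K_{7,4} (perfect); ϑ(G) = α(G) = max{7,4} = 7.
Numerically 7.00000000.
Check 7 ≤ 7 ≤ 7: collapsed.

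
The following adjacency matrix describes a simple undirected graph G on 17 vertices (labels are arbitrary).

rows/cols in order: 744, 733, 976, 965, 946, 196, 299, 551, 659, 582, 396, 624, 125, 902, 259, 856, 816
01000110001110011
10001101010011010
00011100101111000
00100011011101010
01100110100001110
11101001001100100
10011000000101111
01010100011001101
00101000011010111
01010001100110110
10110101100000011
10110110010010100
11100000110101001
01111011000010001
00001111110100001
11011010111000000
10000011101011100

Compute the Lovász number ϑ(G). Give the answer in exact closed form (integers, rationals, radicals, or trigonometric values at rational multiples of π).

sqrt(17)

deg(259) = 8; N(259) = {946, 196, 299, 551, 659, 582, 624, 816}.
deg(624) = 8; N(624) = {744, 976, 965, 196, 299, 582, 125, 259}.
N(946) = {733, 976, 196, 299, 659, 902, 259, 856}, |N(946)| = 8.
deg(196) = 8; N(196) = {744, 733, 976, 946, 551, 396, 624, 259}.
17-vertex 8-regular graph: strongly regular (17,8,3,4).
Distinct eigenvalues (to 3 d.p.): [8.0, 1.562, -2.562].
λ_max=8, λ_min=-sqrt(17)/2 - 1/2; ϑ = −17·λ_min/(λ_max−λ_min) = sqrt(17).
ϑ(G) ≈ 4.123106.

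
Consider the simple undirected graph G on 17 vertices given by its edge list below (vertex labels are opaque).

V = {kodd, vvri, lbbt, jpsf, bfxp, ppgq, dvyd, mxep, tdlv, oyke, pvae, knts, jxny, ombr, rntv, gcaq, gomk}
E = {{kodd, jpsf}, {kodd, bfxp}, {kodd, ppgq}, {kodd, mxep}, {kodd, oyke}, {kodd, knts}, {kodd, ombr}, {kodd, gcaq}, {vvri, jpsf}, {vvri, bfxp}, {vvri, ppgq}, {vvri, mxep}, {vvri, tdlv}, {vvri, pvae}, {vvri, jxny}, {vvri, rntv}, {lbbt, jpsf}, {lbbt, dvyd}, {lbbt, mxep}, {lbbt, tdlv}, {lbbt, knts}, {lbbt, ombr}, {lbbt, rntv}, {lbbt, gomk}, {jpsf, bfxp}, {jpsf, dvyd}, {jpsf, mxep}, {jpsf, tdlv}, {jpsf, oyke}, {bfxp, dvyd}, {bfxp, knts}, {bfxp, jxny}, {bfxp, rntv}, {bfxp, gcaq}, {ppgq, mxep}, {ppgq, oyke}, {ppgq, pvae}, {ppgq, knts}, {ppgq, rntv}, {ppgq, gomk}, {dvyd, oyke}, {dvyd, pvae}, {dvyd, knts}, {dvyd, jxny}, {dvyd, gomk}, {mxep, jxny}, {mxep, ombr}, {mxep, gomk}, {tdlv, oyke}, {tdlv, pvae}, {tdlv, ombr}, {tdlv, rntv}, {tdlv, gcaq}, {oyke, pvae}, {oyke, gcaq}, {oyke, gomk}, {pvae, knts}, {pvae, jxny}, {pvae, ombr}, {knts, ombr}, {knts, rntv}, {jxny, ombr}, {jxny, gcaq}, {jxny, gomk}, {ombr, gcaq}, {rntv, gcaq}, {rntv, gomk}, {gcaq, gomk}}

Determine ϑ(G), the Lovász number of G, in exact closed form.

sqrt(17)

deg(gcaq) = 8; N(gcaq) = {kodd, bfxp, tdlv, oyke, jxny, ombr, rntv, gomk}.
Vertex jxny has 8 neighbors: vvri, bfxp, dvyd, mxep, pvae, ombr, gcaq, gomk.
N(bfxp) = {kodd, vvri, jpsf, dvyd, knts, jxny, rntv, gcaq}, |N(bfxp)| = 8.
Vertex gomk has 8 neighbors: lbbt, ppgq, dvyd, mxep, oyke, jxny, rntv, gcaq.
G on 17 vertices is 8-regular; SR(17,8,3,4) — a Paley graph.
The 3 distinct eigenvalues: [8.0, 1.56155, -2.56155].
Lovász: ϑ = −17(-sqrt(17)/2 - 1/2)/(8+-(-sqrt(17)/2 - 1/2)) = sqrt(17).
ϑ(G) ≈ 4.123106.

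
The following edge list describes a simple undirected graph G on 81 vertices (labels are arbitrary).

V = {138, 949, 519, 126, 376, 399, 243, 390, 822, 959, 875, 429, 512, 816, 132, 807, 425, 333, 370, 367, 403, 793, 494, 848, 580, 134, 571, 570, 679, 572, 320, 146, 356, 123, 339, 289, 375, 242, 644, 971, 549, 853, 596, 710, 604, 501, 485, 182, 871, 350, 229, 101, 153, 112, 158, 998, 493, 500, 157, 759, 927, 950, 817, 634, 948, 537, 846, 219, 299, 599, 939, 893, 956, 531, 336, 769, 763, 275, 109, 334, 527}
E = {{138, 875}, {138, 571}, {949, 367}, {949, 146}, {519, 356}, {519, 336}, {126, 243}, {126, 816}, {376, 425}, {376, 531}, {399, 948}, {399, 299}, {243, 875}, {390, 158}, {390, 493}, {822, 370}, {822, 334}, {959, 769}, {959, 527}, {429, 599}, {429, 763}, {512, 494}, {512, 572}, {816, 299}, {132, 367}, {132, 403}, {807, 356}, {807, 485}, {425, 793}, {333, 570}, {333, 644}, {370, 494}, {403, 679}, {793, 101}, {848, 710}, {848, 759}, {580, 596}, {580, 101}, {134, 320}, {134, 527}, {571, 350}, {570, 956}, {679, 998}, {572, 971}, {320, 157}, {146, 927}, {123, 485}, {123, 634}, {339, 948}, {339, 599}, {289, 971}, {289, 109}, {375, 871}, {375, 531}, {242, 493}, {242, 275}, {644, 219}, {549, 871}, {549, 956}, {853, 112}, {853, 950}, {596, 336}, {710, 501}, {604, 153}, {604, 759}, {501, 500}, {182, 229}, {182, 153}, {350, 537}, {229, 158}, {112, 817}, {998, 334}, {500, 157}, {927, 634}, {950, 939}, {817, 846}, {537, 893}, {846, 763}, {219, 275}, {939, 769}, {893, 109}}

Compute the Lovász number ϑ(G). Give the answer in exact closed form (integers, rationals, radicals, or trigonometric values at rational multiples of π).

N(132) = {367, 403}, |N(132)| = 2.
N(399) = {948, 299}, |N(399)| = 2.
Vertex 634 has 2 neighbors: 123, 927.
N(763) = {429, 846}, |N(763)| = 2.
Regular of degree 2 on 81 vertices: the odd cycle C_{81}.
Distinct eigenvalues (to 4 d.p.): [2.0, 1.994, 1.976, 1.9461, 1.9045, 1.8514, 1.7873, 1.7123, 1.6271, 1.5321, 1.4279, 1.315, 1.1943, 1.0664, 0.9321, 0.7922, 0.6475, 0.4989, 0.3473, 0.1936, 0.0388, -0.1163, -0.2707, -0.4234, -0.5736, -0.7204, -0.8628, -1.0, -1.1312, -1.2556, -1.3725, -1.4811, -1.5808, -1.671, -1.7511, -1.8207, -1.8794, -1.9267, -1.9625, -1.9865, -1.9985].
λ_max=2, λ_min=-2*cos(pi/81); ϑ = −81·λ_min/(λ_max−λ_min) = 81*cos(pi/81)/(cos(pi/81) + 1).
Numerically 40.48477.
40 ≤ 81*cos(pi/81)/(cos(pi/81) + 1) ≤ 41: both strict.

81*cos(pi/81)/(cos(pi/81) + 1)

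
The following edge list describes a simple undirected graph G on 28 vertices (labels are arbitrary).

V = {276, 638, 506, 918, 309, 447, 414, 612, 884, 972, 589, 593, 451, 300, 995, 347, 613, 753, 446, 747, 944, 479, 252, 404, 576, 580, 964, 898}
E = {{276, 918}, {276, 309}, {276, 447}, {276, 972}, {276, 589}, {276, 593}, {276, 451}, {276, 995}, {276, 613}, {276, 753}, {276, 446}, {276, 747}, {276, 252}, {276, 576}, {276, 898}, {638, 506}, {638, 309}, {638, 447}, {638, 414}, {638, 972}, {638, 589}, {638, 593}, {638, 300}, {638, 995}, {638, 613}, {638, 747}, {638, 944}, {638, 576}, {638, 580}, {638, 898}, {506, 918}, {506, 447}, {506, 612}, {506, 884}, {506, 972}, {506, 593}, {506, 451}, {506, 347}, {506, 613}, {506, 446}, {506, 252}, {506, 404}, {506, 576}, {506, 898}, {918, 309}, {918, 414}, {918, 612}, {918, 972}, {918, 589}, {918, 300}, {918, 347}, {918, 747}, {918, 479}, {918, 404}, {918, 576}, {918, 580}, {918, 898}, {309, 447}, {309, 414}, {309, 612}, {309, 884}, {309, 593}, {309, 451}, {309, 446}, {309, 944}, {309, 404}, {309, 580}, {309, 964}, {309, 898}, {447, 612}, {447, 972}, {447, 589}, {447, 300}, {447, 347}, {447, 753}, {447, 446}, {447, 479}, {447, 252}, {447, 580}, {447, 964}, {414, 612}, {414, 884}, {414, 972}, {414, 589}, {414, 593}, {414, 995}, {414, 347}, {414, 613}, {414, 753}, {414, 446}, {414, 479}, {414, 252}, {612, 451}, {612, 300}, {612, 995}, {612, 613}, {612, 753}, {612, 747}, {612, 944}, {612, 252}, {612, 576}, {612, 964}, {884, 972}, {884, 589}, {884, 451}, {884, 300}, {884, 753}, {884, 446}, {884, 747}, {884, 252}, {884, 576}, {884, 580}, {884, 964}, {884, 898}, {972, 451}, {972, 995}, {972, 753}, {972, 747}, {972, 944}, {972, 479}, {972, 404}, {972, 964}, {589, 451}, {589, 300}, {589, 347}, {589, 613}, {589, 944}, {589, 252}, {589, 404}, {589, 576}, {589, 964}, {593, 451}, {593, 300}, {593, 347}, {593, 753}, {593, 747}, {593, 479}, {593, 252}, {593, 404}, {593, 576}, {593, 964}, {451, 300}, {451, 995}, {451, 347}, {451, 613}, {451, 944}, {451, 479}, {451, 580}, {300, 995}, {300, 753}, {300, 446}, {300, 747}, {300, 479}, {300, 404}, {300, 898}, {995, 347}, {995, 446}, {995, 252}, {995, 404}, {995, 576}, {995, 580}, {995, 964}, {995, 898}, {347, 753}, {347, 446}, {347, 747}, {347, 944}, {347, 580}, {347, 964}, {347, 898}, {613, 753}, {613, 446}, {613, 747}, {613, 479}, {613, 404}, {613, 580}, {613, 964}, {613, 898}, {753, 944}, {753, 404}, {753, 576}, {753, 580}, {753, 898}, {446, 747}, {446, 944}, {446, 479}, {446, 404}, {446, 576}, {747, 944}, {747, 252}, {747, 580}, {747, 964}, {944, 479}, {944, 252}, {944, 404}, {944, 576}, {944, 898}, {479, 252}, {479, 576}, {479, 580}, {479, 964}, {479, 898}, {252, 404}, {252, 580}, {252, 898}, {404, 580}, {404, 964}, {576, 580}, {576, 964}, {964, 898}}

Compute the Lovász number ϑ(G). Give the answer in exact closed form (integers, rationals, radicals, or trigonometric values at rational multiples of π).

7

deg(446) = 15; N(446) = {276, 506, 309, 447, 414, 884, 300, 995, 347, 613, 747, 944, 479, 404, 576}.
Vertex 747 has 15 neighbors: 276, 638, 918, 612, 884, 972, 593, 300, 347, 613, 446, 944, 252, 580, 964.
Vertex 447 has 15 neighbors: 276, 638, 506, 309, 612, 972, 589, 300, 347, 753, 446, 479, 252, 580, 964.
N(964) = {309, 447, 612, 884, 972, 589, 593, 995, 347, 613, 747, 479, 404, 576, 898}, |N(964)| = 15.
G on 28 vertices is 15-regular; Kneser-type, 2-subsets of [8].
The 3 distinct eigenvalues: [15.0, 1.0, -5.0].
−28·(-5) / ((15)−(-5)) = 7 = ϑ(G).
ϑ(G) ≈ 7.000000.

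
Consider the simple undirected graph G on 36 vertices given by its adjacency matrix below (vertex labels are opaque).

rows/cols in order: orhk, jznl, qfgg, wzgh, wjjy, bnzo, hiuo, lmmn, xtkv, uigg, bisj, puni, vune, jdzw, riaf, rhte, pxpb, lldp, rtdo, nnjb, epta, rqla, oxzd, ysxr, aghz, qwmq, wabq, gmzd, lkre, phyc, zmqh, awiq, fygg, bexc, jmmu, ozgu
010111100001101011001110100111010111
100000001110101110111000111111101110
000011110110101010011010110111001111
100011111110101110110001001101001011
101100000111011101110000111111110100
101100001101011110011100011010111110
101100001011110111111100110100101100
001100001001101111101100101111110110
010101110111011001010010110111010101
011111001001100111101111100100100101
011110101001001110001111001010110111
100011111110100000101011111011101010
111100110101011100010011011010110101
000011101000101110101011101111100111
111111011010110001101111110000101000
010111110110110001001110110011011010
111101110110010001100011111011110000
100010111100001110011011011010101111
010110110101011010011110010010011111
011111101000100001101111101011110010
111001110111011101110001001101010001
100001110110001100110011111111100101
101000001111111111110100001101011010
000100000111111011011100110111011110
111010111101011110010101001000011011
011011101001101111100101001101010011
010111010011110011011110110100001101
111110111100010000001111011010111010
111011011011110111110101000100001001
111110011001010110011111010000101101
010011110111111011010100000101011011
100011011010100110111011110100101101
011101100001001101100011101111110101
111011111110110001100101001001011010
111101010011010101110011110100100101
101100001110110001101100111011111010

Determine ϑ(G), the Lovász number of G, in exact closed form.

Vertex vune has 21 neighbors: orhk, jznl, qfgg, wzgh, hiuo, lmmn, uigg, puni, jdzw, riaf, rhte, nnjb, oxzd, ysxr, qwmq, wabq, lkre, zmqh, awiq, bexc, ozgu.
Vertex qfgg has 21 neighbors: wjjy, bnzo, hiuo, lmmn, uigg, bisj, vune, riaf, pxpb, nnjb, epta, oxzd, aghz, qwmq, gmzd, lkre, phyc, fygg, bexc, jmmu, ozgu.
N(pxpb) = {orhk, jznl, qfgg, wzgh, bnzo, hiuo, lmmn, uigg, bisj, jdzw, lldp, rtdo, oxzd, ysxr, aghz, qwmq, wabq, lkre, phyc, zmqh, awiq}, |N(pxpb)| = 21.
deg(lldp) = 21; N(lldp) = {orhk, wjjy, hiuo, lmmn, xtkv, uigg, riaf, rhte, pxpb, nnjb, epta, oxzd, ysxr, qwmq, wabq, lkre, zmqh, fygg, bexc, jmmu, ozgu}.
36-vertex 21-regular graph: Kneser-type, 2-subsets of [9].
The 3 distinct eigenvalues: [21.0, 1.0, -6.0].
−36·(-6) / ((21)−(-6)) = 8 = ϑ(G).
≈ 8.00000 (to 5 d.p.).

8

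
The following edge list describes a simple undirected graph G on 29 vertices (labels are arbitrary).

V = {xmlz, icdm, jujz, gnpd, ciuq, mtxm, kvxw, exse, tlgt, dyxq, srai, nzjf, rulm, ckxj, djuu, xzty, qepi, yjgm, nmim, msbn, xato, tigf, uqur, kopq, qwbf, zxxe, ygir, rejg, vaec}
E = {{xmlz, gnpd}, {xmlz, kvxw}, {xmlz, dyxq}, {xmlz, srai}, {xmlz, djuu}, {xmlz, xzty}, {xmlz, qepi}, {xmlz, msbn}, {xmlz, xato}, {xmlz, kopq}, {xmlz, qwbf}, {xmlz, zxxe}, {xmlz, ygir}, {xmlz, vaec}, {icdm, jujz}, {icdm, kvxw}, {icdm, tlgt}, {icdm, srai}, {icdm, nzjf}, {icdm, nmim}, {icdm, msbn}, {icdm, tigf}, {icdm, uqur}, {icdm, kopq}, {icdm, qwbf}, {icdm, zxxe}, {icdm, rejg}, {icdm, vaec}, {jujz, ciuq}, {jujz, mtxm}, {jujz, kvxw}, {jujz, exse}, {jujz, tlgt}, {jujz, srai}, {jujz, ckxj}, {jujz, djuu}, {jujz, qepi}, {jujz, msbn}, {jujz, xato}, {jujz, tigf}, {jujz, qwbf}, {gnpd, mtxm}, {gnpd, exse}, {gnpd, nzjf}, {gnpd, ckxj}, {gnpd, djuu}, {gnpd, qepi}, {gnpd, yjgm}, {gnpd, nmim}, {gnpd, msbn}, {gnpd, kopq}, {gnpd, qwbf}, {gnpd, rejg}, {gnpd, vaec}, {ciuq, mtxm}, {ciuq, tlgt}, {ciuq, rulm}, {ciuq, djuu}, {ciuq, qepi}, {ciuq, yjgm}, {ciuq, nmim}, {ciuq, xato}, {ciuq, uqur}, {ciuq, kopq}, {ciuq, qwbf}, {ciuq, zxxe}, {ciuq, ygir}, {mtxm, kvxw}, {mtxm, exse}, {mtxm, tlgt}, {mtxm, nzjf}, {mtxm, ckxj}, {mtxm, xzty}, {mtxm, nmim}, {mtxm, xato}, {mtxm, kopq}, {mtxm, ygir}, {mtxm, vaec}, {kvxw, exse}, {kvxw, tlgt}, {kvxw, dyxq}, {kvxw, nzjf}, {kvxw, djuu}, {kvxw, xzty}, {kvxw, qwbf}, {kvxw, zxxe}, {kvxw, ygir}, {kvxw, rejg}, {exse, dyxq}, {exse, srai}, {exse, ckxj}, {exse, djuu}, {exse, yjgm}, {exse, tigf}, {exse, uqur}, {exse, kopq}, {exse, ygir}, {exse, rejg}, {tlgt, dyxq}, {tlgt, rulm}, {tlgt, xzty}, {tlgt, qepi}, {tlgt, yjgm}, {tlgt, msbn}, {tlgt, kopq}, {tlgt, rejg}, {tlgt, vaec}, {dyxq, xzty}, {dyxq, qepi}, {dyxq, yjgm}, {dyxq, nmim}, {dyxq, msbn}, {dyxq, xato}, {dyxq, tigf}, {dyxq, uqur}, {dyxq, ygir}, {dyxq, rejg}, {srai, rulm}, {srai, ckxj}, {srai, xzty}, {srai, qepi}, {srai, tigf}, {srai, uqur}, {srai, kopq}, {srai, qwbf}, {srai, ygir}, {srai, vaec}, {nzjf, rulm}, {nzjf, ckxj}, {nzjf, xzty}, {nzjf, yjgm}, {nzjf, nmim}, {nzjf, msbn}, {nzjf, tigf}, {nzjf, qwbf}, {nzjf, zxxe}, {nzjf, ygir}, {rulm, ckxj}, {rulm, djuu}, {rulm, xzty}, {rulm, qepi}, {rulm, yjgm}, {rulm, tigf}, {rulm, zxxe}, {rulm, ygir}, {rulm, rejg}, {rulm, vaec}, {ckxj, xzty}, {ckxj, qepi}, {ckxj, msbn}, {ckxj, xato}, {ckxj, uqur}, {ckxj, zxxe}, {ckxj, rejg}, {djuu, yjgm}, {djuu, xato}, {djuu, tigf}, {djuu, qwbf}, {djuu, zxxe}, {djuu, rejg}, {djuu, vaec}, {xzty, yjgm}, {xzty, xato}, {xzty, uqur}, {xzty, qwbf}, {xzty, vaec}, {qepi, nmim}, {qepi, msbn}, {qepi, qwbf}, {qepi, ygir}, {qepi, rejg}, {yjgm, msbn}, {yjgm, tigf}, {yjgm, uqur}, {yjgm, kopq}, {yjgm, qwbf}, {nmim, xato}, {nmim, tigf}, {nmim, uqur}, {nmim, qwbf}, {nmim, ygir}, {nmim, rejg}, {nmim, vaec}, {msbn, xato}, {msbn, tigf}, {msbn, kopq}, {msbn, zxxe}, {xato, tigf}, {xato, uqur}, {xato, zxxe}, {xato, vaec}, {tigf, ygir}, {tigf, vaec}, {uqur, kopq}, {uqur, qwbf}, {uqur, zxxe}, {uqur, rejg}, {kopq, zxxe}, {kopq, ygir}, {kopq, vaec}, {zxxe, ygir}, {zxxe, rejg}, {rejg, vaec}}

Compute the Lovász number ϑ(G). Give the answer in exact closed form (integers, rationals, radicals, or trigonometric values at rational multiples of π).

sqrt(29)

Vertex yjgm has 14 neighbors: gnpd, ciuq, exse, tlgt, dyxq, nzjf, rulm, djuu, xzty, msbn, tigf, uqur, kopq, qwbf.
Vertex kopq has 14 neighbors: xmlz, icdm, gnpd, ciuq, mtxm, exse, tlgt, srai, yjgm, msbn, uqur, zxxe, ygir, vaec.
N(kvxw) = {xmlz, icdm, jujz, mtxm, exse, tlgt, dyxq, nzjf, djuu, xzty, qwbf, zxxe, ygir, rejg}, |N(kvxw)| = 14.
N(tigf) = {icdm, jujz, exse, dyxq, srai, nzjf, rulm, djuu, yjgm, nmim, msbn, xato, ygir, vaec}, |N(tigf)| = 14.
Every vertex has degree 14 (N=29); SR(29,14,6,7) — a Paley graph.
The 3 distinct eigenvalues: [14.0, 2.193, -3.193].
ϑ = −N·λ_min/(λ_max−λ_min) = −29·(-sqrt(29)/2 - 1/2)/(14−(-sqrt(29)/2 - 1/2)) = sqrt(29).
≈ 5.38516481 (to 8 d.p.).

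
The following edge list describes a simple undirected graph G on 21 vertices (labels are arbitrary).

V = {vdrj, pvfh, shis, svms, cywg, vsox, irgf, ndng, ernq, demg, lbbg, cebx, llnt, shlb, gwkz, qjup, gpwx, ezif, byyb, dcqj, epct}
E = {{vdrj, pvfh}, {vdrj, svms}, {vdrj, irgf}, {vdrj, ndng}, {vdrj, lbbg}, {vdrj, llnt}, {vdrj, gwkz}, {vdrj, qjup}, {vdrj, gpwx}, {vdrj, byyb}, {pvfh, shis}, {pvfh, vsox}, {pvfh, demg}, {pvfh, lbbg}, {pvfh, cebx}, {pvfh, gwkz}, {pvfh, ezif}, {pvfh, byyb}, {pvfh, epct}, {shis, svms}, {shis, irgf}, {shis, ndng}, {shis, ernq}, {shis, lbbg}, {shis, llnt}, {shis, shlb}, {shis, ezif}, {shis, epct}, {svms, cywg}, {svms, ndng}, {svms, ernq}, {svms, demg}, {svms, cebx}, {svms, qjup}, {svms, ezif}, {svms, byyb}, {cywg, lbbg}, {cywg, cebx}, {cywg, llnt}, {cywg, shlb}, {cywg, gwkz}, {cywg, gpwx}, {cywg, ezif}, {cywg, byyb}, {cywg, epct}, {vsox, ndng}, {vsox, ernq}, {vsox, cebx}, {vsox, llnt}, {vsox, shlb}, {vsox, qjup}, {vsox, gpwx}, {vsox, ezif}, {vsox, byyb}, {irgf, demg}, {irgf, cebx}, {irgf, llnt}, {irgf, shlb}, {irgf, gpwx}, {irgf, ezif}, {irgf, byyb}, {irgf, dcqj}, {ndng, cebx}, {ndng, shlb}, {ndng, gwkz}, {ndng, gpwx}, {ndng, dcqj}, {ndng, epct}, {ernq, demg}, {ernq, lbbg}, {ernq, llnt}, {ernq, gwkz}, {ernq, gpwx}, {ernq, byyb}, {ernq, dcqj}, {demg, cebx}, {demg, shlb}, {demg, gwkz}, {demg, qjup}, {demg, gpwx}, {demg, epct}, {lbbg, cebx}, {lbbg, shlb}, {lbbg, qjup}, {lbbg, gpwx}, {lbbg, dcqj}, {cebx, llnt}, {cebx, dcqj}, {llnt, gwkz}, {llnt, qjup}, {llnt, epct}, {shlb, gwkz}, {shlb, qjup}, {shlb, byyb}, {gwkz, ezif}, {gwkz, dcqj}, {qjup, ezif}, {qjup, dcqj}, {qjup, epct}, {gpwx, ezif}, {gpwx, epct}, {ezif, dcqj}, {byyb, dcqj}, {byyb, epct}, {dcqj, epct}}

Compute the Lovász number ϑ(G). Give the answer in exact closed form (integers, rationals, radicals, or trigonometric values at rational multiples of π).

6

Vertex svms has 10 neighbors: vdrj, shis, cywg, ndng, ernq, demg, cebx, qjup, ezif, byyb.
Vertex ernq has 10 neighbors: shis, svms, vsox, demg, lbbg, llnt, gwkz, gpwx, byyb, dcqj.
N(qjup) = {vdrj, svms, vsox, demg, lbbg, llnt, shlb, ezif, dcqj, epct}, |N(qjup)| = 10.
deg(cebx) = 10; N(cebx) = {pvfh, svms, cywg, vsox, irgf, ndng, demg, lbbg, llnt, dcqj}.
21-vertex 10-regular graph: Kneser-type, 2-subsets of [7].
spec(A) ≈ [10.0, 1.0, -4.0] (distinct, 5 d.p.).
With N=21: ϑ(G) = 21·(-1*(-4))/(10−(-4)) = 6.
ϑ(G) ≈ 6.00000000.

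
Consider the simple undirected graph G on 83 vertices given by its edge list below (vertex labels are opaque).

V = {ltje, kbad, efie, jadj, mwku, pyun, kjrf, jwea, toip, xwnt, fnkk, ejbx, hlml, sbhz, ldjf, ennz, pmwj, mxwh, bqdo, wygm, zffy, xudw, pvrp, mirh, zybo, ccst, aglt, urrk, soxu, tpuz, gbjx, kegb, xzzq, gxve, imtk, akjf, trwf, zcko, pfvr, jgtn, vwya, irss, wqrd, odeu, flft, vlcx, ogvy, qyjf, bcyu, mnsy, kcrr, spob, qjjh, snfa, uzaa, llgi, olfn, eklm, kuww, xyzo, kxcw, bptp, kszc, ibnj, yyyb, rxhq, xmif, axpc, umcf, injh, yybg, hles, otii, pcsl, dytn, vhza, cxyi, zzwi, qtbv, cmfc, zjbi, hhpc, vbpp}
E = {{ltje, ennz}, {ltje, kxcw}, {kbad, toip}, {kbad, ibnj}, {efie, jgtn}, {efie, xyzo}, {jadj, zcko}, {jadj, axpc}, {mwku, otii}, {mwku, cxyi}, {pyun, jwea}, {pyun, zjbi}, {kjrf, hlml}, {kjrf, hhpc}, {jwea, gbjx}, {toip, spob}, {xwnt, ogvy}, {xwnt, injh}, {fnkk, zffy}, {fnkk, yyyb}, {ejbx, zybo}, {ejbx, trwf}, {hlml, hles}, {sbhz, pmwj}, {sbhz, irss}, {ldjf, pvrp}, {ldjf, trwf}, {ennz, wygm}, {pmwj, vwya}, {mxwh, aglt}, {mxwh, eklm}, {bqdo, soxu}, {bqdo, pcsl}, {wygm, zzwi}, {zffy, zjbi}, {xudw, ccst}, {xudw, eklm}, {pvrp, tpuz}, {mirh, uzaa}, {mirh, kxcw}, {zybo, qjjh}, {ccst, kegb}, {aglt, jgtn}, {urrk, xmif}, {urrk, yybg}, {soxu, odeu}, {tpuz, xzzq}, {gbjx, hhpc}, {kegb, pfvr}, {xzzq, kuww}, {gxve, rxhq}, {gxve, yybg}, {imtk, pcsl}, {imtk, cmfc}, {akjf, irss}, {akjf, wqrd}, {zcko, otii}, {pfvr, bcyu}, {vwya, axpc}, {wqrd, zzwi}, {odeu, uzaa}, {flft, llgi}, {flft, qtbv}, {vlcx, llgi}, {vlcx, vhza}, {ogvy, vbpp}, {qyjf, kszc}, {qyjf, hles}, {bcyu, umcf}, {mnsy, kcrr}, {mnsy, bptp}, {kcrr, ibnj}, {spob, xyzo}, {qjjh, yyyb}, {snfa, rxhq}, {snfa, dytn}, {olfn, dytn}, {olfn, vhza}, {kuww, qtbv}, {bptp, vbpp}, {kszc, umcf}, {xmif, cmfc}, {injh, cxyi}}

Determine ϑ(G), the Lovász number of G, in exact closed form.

N(efie) = {jgtn, xyzo}, |N(efie)| = 2.
deg(kszc) = 2; N(kszc) = {qyjf, umcf}.
N(otii) = {mwku, zcko}, |N(otii)| = 2.
deg(eklm) = 2; N(eklm) = {mxwh, xudw}.
Regular of degree 2 on 83 vertices: the odd cycle C_{83}.
Distinct eigenvalues (to 5 d.p.): [2.0, 1.99427, 1.97712, 1.94865, 1.90901, 1.85844, 1.79722, 1.72571, 1.64431, 1.5535, 1.45378, 1.34575, 1.23, 1.1072, 0.97807, 0.84333, 0.70376, 0.56016, 0.41335, 0.26418, 0.11349, -0.03785, -0.18897, -0.33901, -0.48711, -0.63242, -0.7741, -0.91135, -1.04338, -1.16944, -1.28879, -1.40077, -1.50472, -1.60005, -1.68622, -1.76273, -1.82914, -1.88507, -1.93021, -1.96429, -1.98712, -1.99857].
Lovász: ϑ = −83(-2*cos(pi/83))/(2+-(-1)*2*cos(pi/83)) = 83*cos(pi/83)/(cos(pi/83) + 1).
Numerically 41.4851326.
Lovász sandwich 41 ≤ 83*cos(pi/83)/(cos(pi/83) + 1) ≤ 42: both strict.

83*cos(pi/83)/(cos(pi/83) + 1)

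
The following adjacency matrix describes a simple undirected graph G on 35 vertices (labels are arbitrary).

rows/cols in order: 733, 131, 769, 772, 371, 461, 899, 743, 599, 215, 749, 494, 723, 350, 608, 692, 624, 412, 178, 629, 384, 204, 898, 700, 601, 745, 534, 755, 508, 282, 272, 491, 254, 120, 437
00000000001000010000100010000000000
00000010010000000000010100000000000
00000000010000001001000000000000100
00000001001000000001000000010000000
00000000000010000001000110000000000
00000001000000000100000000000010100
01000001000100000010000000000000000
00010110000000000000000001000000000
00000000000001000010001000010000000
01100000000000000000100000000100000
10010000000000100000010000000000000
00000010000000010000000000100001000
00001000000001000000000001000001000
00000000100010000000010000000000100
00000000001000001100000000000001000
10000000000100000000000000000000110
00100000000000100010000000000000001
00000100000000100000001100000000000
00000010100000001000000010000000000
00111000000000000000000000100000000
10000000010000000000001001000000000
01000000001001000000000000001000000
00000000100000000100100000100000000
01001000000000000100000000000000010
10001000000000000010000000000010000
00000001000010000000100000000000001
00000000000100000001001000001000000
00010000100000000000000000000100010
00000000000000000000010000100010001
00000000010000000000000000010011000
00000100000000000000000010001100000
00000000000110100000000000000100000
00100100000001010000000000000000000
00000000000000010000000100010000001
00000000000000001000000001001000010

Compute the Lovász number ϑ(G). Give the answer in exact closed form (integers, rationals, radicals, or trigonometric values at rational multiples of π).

Vertex 749 has 4 neighbors: 733, 772, 608, 204.
N(371) = {723, 629, 700, 601}, |N(371)| = 4.
deg(508) = 4; N(508) = {204, 534, 272, 437}.
N(599) = {350, 178, 898, 755}, |N(599)| = 4.
Regular of degree 4 on 35 vertices: Kneser K(7,3) on C(7,3)=35 vertices.
spec(A) ≈ [4.0, 2.0, -1.0, -3.0] (distinct, 3 d.p.).
−35·(-3) / ((4)−(-3)) = 15 = ϑ(G).
Numerically 15.00000.

15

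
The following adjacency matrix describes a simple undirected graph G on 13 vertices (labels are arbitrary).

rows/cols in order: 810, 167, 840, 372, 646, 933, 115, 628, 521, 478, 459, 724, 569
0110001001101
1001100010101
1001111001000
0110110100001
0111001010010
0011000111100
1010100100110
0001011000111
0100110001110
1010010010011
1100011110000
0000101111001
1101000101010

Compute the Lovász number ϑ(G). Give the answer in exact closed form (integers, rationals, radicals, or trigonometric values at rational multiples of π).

Vertex 724 has 6 neighbors: 646, 115, 628, 521, 478, 569.
Vertex 628 has 6 neighbors: 372, 933, 115, 459, 724, 569.
deg(115) = 6; N(115) = {810, 840, 646, 628, 459, 724}.
deg(521) = 6; N(521) = {167, 646, 933, 478, 459, 724}.
deg(v) = 6 for all v (|V|=13); strongly regular (13,6,2,3).
Distinct eigenvalues (to 5 d.p.): [6.0, 1.30278, -2.30278].
With N=13: ϑ(G) = 13·(-(-sqrt(13)/2 - 1/2))/(6−(-sqrt(13)/2 - 1/2)) = sqrt(13).
Numerically 3.6056.

sqrt(13)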